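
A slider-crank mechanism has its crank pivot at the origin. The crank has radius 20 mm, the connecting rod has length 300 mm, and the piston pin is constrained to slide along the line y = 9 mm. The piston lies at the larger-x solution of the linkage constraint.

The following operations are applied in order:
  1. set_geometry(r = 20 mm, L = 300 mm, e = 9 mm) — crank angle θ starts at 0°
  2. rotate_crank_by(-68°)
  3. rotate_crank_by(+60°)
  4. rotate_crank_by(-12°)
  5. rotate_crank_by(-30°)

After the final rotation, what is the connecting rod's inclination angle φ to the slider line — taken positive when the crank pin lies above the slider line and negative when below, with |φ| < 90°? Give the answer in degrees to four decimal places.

-4.6501

set_geometry: r = 20 mm, L = 300 mm, e = 9 mm; θ ← 0°
rotate_crank_by(-68°): θ ← 0° -68° = -68°
rotate_crank_by(+60°): θ ← -68° +60° = -8°
rotate_crank_by(-12°): θ ← -8° -12° = -20°
rotate_crank_by(-30°): θ ← -20° -30° = -50°
crank pin P = (r cos θ, r sin θ) = (12.855752, -15.320889)
h = r sin θ − e = -15.320889 − 9 = -24.320889
sin φ = h / L = -24.320889 / 300 = -0.08106963
φ = arcsin(-0.08106963) = -4.650051°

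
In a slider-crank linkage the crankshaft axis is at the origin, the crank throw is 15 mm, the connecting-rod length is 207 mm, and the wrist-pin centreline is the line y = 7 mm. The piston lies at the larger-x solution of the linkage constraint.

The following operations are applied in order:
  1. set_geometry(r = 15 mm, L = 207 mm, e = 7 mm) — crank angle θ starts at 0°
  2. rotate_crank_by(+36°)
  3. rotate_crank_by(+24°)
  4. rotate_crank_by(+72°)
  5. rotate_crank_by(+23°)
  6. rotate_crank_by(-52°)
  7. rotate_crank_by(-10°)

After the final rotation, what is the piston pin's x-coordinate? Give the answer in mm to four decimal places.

set_geometry: r = 15 mm, L = 207 mm, e = 7 mm; θ ← 0°
rotate_crank_by(+36°): θ ← 0° +36° = 36°
rotate_crank_by(+24°): θ ← 36° +24° = 60°
rotate_crank_by(+72°): θ ← 60° +72° = 132°
rotate_crank_by(+23°): θ ← 132° +23° = 155°
rotate_crank_by(-52°): θ ← 155° -52° = 103°
rotate_crank_by(-10°): θ ← 103° -10° = 93°
crank pin P = (r cos θ, r sin θ) = (-0.785039, 14.979443)
h = r sin θ − e = 14.979443 − 7 = 7.979443
x = r cos θ + √(L² − h²) = -0.785039 + √(42849.0 − 63.6715) = -0.785039 + 206.846147 = 206.061108

206.0611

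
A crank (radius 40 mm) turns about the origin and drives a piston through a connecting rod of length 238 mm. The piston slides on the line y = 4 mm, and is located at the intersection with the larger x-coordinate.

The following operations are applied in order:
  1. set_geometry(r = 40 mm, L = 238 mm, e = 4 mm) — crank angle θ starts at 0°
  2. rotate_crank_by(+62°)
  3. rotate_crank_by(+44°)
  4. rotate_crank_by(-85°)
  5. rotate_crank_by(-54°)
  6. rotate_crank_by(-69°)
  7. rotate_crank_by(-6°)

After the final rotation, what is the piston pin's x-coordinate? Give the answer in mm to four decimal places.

221.8965

set_geometry: r = 40 mm, L = 238 mm, e = 4 mm; θ ← 0°
rotate_crank_by(+62°): θ ← 0° +62° = 62°
rotate_crank_by(+44°): θ ← 62° +44° = 106°
rotate_crank_by(-85°): θ ← 106° -85° = 21°
rotate_crank_by(-54°): θ ← 21° -54° = -33°
rotate_crank_by(-69°): θ ← -33° -69° = -102°
rotate_crank_by(-6°): θ ← -102° -6° = -108°
crank pin P = (r cos θ, r sin θ) = (-12.360680, -38.042261)
h = r sin θ − e = -38.042261 − 4 = -42.042261
x = r cos θ + √(L² − h²) = -12.360680 + √(56644.0 − 1767.5517) = -12.360680 + 234.257227 = 221.896547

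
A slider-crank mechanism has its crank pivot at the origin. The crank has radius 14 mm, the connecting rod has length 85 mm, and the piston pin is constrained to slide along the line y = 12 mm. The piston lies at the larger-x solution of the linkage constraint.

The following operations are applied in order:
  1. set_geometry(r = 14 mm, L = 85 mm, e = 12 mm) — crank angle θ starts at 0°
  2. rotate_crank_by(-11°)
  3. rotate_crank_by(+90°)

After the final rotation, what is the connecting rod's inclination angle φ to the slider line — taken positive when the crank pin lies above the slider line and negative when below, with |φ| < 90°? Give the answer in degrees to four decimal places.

1.1748

set_geometry: r = 14 mm, L = 85 mm, e = 12 mm; θ ← 0°
rotate_crank_by(-11°): θ ← 0° -11° = -11°
rotate_crank_by(+90°): θ ← -11° +90° = 79°
crank pin P = (r cos θ, r sin θ) = (2.671326, 13.742781)
h = r sin θ − e = 13.742781 − 12 = 1.742781
sin φ = h / L = 1.742781 / 85 = 0.02050330
φ = arcsin(0.02050330) = 1.174835°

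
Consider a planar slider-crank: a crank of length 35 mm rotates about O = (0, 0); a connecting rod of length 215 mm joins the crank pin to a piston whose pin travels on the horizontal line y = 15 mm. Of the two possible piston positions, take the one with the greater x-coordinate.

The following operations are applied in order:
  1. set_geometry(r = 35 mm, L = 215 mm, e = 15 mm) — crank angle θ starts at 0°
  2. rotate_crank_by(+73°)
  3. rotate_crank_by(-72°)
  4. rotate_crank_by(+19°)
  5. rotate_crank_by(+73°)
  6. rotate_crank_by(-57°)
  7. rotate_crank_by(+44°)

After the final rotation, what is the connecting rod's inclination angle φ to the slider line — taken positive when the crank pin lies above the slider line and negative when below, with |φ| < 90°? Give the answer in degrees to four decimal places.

set_geometry: r = 35 mm, L = 215 mm, e = 15 mm; θ ← 0°
rotate_crank_by(+73°): θ ← 0° +73° = 73°
rotate_crank_by(-72°): θ ← 73° -72° = 1°
rotate_crank_by(+19°): θ ← 1° +19° = 20°
rotate_crank_by(+73°): θ ← 20° +73° = 93°
rotate_crank_by(-57°): θ ← 93° -57° = 36°
rotate_crank_by(+44°): θ ← 36° +44° = 80°
crank pin P = (r cos θ, r sin θ) = (6.077686, 34.468271)
h = r sin θ − e = 34.468271 − 15 = 19.468271
sin φ = h / L = 19.468271 / 215 = 0.09055010
φ = arcsin(0.09055010) = 5.195255°

5.1953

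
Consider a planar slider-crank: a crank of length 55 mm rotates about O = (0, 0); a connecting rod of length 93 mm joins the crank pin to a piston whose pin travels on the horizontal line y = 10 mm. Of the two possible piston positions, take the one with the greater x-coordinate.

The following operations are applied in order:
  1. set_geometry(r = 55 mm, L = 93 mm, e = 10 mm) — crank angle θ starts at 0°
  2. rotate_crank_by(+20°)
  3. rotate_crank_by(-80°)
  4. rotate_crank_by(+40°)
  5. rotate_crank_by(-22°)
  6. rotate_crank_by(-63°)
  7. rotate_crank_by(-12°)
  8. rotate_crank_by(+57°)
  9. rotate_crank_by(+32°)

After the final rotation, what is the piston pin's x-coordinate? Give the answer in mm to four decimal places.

134.3867

set_geometry: r = 55 mm, L = 93 mm, e = 10 mm; θ ← 0°
rotate_crank_by(+20°): θ ← 0° +20° = 20°
rotate_crank_by(-80°): θ ← 20° -80° = -60°
rotate_crank_by(+40°): θ ← -60° +40° = -20°
rotate_crank_by(-22°): θ ← -20° -22° = -42°
rotate_crank_by(-63°): θ ← -42° -63° = -105°
rotate_crank_by(-12°): θ ← -105° -12° = -117°
rotate_crank_by(+57°): θ ← -117° +57° = -60°
rotate_crank_by(+32°): θ ← -60° +32° = -28°
crank pin P = (r cos θ, r sin θ) = (48.562118, -25.820936)
h = r sin θ − e = -25.820936 − 10 = -35.820936
x = r cos θ + √(L² − h²) = 48.562118 + √(8649.0 − 1283.1395) = 48.562118 + 85.824592 = 134.386709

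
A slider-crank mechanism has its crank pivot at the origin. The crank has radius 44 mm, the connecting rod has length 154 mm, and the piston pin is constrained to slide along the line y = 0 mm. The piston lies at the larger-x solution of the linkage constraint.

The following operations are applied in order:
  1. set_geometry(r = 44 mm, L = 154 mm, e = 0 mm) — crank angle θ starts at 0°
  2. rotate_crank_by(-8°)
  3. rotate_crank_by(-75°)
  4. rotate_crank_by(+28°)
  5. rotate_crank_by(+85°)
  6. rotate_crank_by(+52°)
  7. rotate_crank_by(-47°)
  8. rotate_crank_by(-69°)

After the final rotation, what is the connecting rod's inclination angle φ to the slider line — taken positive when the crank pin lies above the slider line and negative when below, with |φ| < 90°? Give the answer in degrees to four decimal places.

set_geometry: r = 44 mm, L = 154 mm, e = 0 mm; θ ← 0°
rotate_crank_by(-8°): θ ← 0° -8° = -8°
rotate_crank_by(-75°): θ ← -8° -75° = -83°
rotate_crank_by(+28°): θ ← -83° +28° = -55°
rotate_crank_by(+85°): θ ← -55° +85° = 30°
rotate_crank_by(+52°): θ ← 30° +52° = 82°
rotate_crank_by(-47°): θ ← 82° -47° = 35°
rotate_crank_by(-69°): θ ← 35° -69° = -34°
crank pin P = (r cos θ, r sin θ) = (36.477653, -24.604488)
h = r sin θ − e = -24.604488 − 0 = -24.604488
sin φ = h / L = -24.604488 / 154 = -0.15976940
φ = arcsin(-0.15976940) = -9.193512°

-9.1935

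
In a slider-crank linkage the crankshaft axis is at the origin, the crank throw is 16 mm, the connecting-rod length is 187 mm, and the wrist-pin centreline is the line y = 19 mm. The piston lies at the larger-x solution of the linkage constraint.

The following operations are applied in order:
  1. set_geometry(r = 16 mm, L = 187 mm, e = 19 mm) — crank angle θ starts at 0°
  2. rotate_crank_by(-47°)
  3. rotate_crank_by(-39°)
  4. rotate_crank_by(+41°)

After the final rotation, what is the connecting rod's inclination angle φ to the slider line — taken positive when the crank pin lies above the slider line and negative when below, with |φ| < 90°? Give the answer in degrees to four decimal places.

-9.3291

set_geometry: r = 16 mm, L = 187 mm, e = 19 mm; θ ← 0°
rotate_crank_by(-47°): θ ← 0° -47° = -47°
rotate_crank_by(-39°): θ ← -47° -39° = -86°
rotate_crank_by(+41°): θ ← -86° +41° = -45°
crank pin P = (r cos θ, r sin θ) = (11.313708, -11.313708)
h = r sin θ − e = -11.313708 − 19 = -30.313708
sin φ = h / L = -30.313708 / 187 = -0.16210539
φ = arcsin(-0.16210539) = -9.329122°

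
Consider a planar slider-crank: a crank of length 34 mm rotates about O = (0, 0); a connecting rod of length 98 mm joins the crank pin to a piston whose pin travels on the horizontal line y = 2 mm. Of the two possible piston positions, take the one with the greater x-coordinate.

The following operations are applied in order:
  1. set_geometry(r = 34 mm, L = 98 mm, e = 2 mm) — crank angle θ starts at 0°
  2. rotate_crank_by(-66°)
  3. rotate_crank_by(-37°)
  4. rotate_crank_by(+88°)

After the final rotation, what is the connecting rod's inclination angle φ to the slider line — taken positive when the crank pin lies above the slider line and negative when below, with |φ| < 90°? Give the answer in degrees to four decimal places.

set_geometry: r = 34 mm, L = 98 mm, e = 2 mm; θ ← 0°
rotate_crank_by(-66°): θ ← 0° -66° = -66°
rotate_crank_by(-37°): θ ← -66° -37° = -103°
rotate_crank_by(+88°): θ ← -103° +88° = -15°
crank pin P = (r cos θ, r sin θ) = (32.841478, -8.799848)
h = r sin θ − e = -8.799848 − 2 = -10.799848
sin φ = h / L = -10.799848 / 98 = -0.11020253
φ = arcsin(-0.11020253) = -6.326990°

-6.3270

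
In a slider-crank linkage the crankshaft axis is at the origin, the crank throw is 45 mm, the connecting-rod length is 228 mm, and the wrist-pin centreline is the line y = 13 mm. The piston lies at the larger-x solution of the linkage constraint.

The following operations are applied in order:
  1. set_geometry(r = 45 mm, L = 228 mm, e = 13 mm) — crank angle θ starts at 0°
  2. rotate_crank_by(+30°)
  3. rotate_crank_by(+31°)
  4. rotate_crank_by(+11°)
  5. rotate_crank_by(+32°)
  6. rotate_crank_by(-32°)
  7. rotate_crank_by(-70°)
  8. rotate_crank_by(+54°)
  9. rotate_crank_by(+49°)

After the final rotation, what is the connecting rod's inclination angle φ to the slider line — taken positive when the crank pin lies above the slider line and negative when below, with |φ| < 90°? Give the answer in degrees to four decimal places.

set_geometry: r = 45 mm, L = 228 mm, e = 13 mm; θ ← 0°
rotate_crank_by(+30°): θ ← 0° +30° = 30°
rotate_crank_by(+31°): θ ← 30° +31° = 61°
rotate_crank_by(+11°): θ ← 61° +11° = 72°
rotate_crank_by(+32°): θ ← 72° +32° = 104°
rotate_crank_by(-32°): θ ← 104° -32° = 72°
rotate_crank_by(-70°): θ ← 72° -70° = 2°
rotate_crank_by(+54°): θ ← 2° +54° = 56°
rotate_crank_by(+49°): θ ← 56° +49° = 105°
crank pin P = (r cos θ, r sin θ) = (-11.646857, 43.466662)
h = r sin θ − e = 43.466662 − 13 = 30.466662
sin φ = h / L = 30.466662 / 228 = 0.13362571
φ = arcsin(0.13362571) = 7.679159°

7.6792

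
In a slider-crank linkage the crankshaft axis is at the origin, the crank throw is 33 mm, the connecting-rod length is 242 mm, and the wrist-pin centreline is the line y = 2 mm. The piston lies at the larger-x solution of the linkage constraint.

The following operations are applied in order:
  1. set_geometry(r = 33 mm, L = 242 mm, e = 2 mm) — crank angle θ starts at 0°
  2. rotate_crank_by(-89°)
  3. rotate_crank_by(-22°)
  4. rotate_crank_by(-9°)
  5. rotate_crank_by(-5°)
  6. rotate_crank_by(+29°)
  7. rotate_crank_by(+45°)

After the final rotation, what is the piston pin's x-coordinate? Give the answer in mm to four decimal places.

261.1833

set_geometry: r = 33 mm, L = 242 mm, e = 2 mm; θ ← 0°
rotate_crank_by(-89°): θ ← 0° -89° = -89°
rotate_crank_by(-22°): θ ← -89° -22° = -111°
rotate_crank_by(-9°): θ ← -111° -9° = -120°
rotate_crank_by(-5°): θ ← -120° -5° = -125°
rotate_crank_by(+29°): θ ← -125° +29° = -96°
rotate_crank_by(+45°): θ ← -96° +45° = -51°
crank pin P = (r cos θ, r sin θ) = (20.767573, -25.645817)
h = r sin θ − e = -25.645817 − 2 = -27.645817
x = r cos θ + √(L² − h²) = 20.767573 + √(58564.0 − 764.2912) = 20.767573 + 240.415700 = 261.183273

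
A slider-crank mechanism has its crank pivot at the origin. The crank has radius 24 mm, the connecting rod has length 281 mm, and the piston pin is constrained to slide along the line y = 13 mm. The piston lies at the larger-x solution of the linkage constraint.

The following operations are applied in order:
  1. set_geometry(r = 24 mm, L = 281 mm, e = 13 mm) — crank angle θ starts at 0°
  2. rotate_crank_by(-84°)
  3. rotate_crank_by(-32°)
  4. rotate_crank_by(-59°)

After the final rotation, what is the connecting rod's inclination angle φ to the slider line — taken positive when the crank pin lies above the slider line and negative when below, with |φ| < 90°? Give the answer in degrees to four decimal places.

-3.0787

set_geometry: r = 24 mm, L = 281 mm, e = 13 mm; θ ← 0°
rotate_crank_by(-84°): θ ← 0° -84° = -84°
rotate_crank_by(-32°): θ ← -84° -32° = -116°
rotate_crank_by(-59°): θ ← -116° -59° = -175°
crank pin P = (r cos θ, r sin θ) = (-23.908673, -2.091738)
h = r sin θ − e = -2.091738 − 13 = -15.091738
sin φ = h / L = -15.091738 / 281 = -0.05370725
φ = arcsin(-0.05370725) = -3.078680°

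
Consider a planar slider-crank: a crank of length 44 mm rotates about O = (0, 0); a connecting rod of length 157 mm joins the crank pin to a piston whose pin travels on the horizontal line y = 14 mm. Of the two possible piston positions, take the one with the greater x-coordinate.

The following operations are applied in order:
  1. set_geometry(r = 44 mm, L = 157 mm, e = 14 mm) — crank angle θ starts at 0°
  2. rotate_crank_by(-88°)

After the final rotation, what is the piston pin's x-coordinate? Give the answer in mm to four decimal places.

set_geometry: r = 44 mm, L = 157 mm, e = 14 mm; θ ← 0°
rotate_crank_by(-88°): θ ← 0° -88° = -88°
crank pin P = (r cos θ, r sin θ) = (1.535578, -43.973196)
h = r sin θ − e = -43.973196 − 14 = -57.973196
x = r cos θ + √(L² − h²) = 1.535578 + √(24649.0 − 3360.8915) = 1.535578 + 145.904450 = 147.440028

147.4400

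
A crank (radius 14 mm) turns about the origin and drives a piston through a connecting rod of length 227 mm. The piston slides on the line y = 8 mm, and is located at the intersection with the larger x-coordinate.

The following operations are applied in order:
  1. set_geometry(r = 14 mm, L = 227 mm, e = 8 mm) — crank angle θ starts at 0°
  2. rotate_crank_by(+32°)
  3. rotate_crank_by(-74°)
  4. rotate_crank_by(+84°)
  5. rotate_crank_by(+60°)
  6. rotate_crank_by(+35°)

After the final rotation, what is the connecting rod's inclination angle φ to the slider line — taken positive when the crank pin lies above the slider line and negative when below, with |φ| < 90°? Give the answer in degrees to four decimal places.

0.3907

set_geometry: r = 14 mm, L = 227 mm, e = 8 mm; θ ← 0°
rotate_crank_by(+32°): θ ← 0° +32° = 32°
rotate_crank_by(-74°): θ ← 32° -74° = -42°
rotate_crank_by(+84°): θ ← -42° +84° = 42°
rotate_crank_by(+60°): θ ← 42° +60° = 102°
rotate_crank_by(+35°): θ ← 102° +35° = 137°
crank pin P = (r cos θ, r sin θ) = (-10.238952, 9.547977)
h = r sin θ − e = 9.547977 − 8 = 1.547977
sin φ = h / L = 1.547977 / 227 = 0.00681928
φ = arcsin(0.00681928) = 0.390719°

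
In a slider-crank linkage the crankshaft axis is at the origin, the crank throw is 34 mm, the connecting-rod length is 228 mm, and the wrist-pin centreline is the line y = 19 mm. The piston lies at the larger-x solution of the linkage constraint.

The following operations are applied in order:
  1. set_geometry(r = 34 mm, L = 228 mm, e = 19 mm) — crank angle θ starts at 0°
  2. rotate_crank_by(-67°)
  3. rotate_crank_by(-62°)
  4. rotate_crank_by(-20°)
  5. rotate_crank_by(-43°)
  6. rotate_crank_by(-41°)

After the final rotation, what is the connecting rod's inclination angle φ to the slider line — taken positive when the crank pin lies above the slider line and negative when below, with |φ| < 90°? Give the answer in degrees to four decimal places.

set_geometry: r = 34 mm, L = 228 mm, e = 19 mm; θ ← 0°
rotate_crank_by(-67°): θ ← 0° -67° = -67°
rotate_crank_by(-62°): θ ← -67° -62° = -129°
rotate_crank_by(-20°): θ ← -129° -20° = -149°
rotate_crank_by(-43°): θ ← -149° -43° = -192°
rotate_crank_by(-41°): θ ← -192° -41° = -233°
crank pin P = (r cos θ, r sin θ) = (-20.461711, 27.153607)
h = r sin θ − e = 27.153607 − 19 = 8.153607
sin φ = h / L = 8.153607 / 228 = 0.03576144
φ = arcsin(0.03576144) = 2.049416°

2.0494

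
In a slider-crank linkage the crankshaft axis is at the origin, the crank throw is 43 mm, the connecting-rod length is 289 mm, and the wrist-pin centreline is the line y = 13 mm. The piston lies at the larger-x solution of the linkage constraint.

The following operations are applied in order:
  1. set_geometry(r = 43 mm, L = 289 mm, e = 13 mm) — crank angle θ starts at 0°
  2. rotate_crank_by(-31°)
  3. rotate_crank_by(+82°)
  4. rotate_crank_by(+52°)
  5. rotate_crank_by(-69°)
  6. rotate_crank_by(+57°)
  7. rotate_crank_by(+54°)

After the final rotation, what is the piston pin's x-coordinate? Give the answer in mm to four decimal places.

set_geometry: r = 43 mm, L = 289 mm, e = 13 mm; θ ← 0°
rotate_crank_by(-31°): θ ← 0° -31° = -31°
rotate_crank_by(+82°): θ ← -31° +82° = 51°
rotate_crank_by(+52°): θ ← 51° +52° = 103°
rotate_crank_by(-69°): θ ← 103° -69° = 34°
rotate_crank_by(+57°): θ ← 34° +57° = 91°
rotate_crank_by(+54°): θ ← 91° +54° = 145°
crank pin P = (r cos θ, r sin θ) = (-35.223538, 24.663787)
h = r sin θ − e = 24.663787 − 13 = 11.663787
x = r cos θ + √(L² − h²) = -35.223538 + √(83521.0 − 136.0439) = -35.223538 + 288.764534 = 253.540996

253.5410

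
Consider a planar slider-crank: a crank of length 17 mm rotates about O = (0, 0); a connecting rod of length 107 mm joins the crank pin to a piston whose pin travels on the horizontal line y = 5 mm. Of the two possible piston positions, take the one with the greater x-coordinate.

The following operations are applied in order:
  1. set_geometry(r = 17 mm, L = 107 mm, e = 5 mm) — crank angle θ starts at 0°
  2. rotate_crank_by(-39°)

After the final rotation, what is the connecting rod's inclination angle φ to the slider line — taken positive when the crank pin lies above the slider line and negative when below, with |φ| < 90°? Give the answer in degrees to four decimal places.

-8.4366

set_geometry: r = 17 mm, L = 107 mm, e = 5 mm; θ ← 0°
rotate_crank_by(-39°): θ ← 0° -39° = -39°
crank pin P = (r cos θ, r sin θ) = (13.211481, -10.698447)
h = r sin θ − e = -10.698447 − 5 = -15.698447
sin φ = h / L = -15.698447 / 107 = -0.14671445
φ = arcsin(-0.14671445) = -8.436572°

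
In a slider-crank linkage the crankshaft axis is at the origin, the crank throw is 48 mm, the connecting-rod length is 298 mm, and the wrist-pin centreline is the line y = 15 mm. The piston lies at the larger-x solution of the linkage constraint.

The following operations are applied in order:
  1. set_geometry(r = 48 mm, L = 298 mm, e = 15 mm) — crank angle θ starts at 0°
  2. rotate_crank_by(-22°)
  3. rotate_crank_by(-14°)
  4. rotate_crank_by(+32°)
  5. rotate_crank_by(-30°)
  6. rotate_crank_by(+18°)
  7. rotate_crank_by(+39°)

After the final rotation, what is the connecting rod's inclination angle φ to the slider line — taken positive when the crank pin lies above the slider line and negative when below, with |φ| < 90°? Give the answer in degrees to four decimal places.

0.7220

set_geometry: r = 48 mm, L = 298 mm, e = 15 mm; θ ← 0°
rotate_crank_by(-22°): θ ← 0° -22° = -22°
rotate_crank_by(-14°): θ ← -22° -14° = -36°
rotate_crank_by(+32°): θ ← -36° +32° = -4°
rotate_crank_by(-30°): θ ← -4° -30° = -34°
rotate_crank_by(+18°): θ ← -34° +18° = -16°
rotate_crank_by(+39°): θ ← -16° +39° = 23°
crank pin P = (r cos θ, r sin θ) = (44.184233, 18.755094)
h = r sin θ − e = 18.755094 − 15 = 3.755094
sin φ = h / L = 3.755094 / 298 = 0.01260099
φ = arcsin(0.01260099) = 0.722002°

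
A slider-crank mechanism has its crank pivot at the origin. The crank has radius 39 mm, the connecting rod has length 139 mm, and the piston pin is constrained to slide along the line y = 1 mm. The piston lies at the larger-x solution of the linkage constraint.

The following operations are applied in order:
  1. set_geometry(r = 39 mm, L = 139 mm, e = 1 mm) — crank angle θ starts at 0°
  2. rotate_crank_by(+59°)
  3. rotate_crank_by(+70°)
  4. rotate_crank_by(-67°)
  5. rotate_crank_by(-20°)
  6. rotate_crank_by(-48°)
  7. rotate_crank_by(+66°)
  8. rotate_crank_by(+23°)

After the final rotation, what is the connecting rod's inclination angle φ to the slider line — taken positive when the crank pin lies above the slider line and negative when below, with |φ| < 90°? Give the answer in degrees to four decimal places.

15.7410

set_geometry: r = 39 mm, L = 139 mm, e = 1 mm; θ ← 0°
rotate_crank_by(+59°): θ ← 0° +59° = 59°
rotate_crank_by(+70°): θ ← 59° +70° = 129°
rotate_crank_by(-67°): θ ← 129° -67° = 62°
rotate_crank_by(-20°): θ ← 62° -20° = 42°
rotate_crank_by(-48°): θ ← 42° -48° = -6°
rotate_crank_by(+66°): θ ← -6° +66° = 60°
rotate_crank_by(+23°): θ ← 60° +23° = 83°
crank pin P = (r cos θ, r sin θ) = (4.752904, 38.709300)
h = r sin θ − e = 38.709300 − 1 = 37.709300
sin φ = h / L = 37.709300 / 139 = 0.27128993
φ = arcsin(0.27128993) = 15.741039°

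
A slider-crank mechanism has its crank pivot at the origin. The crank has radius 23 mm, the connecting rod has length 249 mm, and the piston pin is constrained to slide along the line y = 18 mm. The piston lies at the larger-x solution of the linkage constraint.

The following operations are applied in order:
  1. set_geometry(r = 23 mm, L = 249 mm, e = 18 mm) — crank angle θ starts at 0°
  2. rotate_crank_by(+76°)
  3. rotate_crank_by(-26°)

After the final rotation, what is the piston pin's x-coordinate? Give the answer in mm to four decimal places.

set_geometry: r = 23 mm, L = 249 mm, e = 18 mm; θ ← 0°
rotate_crank_by(+76°): θ ← 0° +76° = 76°
rotate_crank_by(-26°): θ ← 76° -26° = 50°
crank pin P = (r cos θ, r sin θ) = (14.784115, 17.619022)
h = r sin θ − e = 17.619022 − 18 = -0.380978
x = r cos θ + √(L² − h²) = 14.784115 + √(62001.0 − 0.1451) = 14.784115 + 248.999709 = 263.783824

263.7838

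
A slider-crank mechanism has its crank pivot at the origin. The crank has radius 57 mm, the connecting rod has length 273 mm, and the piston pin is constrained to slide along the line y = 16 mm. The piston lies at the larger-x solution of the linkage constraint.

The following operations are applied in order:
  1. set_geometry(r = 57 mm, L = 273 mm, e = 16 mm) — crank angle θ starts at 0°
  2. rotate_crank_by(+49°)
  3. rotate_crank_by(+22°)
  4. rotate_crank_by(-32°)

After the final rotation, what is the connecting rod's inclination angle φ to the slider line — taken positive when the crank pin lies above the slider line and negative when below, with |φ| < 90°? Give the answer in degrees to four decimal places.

4.1742

set_geometry: r = 57 mm, L = 273 mm, e = 16 mm; θ ← 0°
rotate_crank_by(+49°): θ ← 0° +49° = 49°
rotate_crank_by(+22°): θ ← 49° +22° = 71°
rotate_crank_by(-32°): θ ← 71° -32° = 39°
crank pin P = (r cos θ, r sin θ) = (44.297320, 35.871262)
h = r sin θ − e = 35.871262 − 16 = 19.871262
sin φ = h / L = 19.871262 / 273 = 0.07278851
φ = arcsin(0.07278851) = 4.174166°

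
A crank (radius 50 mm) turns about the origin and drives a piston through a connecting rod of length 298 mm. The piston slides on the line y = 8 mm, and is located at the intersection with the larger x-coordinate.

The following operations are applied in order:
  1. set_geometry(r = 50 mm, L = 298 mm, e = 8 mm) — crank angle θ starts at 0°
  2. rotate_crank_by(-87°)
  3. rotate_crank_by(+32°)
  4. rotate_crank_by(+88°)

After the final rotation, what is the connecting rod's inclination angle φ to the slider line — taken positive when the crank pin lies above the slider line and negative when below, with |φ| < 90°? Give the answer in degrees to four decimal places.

set_geometry: r = 50 mm, L = 298 mm, e = 8 mm; θ ← 0°
rotate_crank_by(-87°): θ ← 0° -87° = -87°
rotate_crank_by(+32°): θ ← -87° +32° = -55°
rotate_crank_by(+88°): θ ← -55° +88° = 33°
crank pin P = (r cos θ, r sin θ) = (41.933528, 27.231952)
h = r sin θ − e = 27.231952 − 8 = 19.231952
sin φ = h / L = 19.231952 / 298 = 0.06453675
φ = arcsin(0.06453675) = 3.700255°

3.7003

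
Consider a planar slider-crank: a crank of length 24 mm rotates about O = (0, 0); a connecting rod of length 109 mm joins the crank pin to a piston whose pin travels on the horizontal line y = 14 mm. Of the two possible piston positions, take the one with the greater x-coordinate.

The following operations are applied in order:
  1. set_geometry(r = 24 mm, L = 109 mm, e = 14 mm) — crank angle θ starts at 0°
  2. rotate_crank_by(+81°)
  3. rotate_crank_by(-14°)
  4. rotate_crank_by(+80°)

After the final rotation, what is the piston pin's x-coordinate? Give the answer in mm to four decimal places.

set_geometry: r = 24 mm, L = 109 mm, e = 14 mm; θ ← 0°
rotate_crank_by(+81°): θ ← 0° +81° = 81°
rotate_crank_by(-14°): θ ← 81° -14° = 67°
rotate_crank_by(+80°): θ ← 67° +80° = 147°
crank pin P = (r cos θ, r sin θ) = (-20.128094, 13.071337)
h = r sin θ − e = 13.071337 − 14 = -0.928663
x = r cos θ + √(L² − h²) = -20.128094 + √(11881.0 − 0.8624) = -20.128094 + 108.996044 = 88.867950

88.8680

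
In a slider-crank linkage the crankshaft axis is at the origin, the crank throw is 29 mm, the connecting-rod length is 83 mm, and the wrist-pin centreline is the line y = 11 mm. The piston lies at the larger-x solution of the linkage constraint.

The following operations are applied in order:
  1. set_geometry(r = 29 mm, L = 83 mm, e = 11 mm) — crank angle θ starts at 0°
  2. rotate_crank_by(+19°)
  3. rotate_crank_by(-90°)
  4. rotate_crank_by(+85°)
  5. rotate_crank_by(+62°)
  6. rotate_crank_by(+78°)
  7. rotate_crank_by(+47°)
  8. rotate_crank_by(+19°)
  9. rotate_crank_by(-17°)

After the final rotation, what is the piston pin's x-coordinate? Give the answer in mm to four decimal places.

53.2448

set_geometry: r = 29 mm, L = 83 mm, e = 11 mm; θ ← 0°
rotate_crank_by(+19°): θ ← 0° +19° = 19°
rotate_crank_by(-90°): θ ← 19° -90° = -71°
rotate_crank_by(+85°): θ ← -71° +85° = 14°
rotate_crank_by(+62°): θ ← 14° +62° = 76°
rotate_crank_by(+78°): θ ← 76° +78° = 154°
rotate_crank_by(+47°): θ ← 154° +47° = 201°
rotate_crank_by(+19°): θ ← 201° +19° = 220°
rotate_crank_by(-17°): θ ← 220° -17° = 203°
crank pin P = (r cos θ, r sin θ) = (-26.694641, -11.331203)
h = r sin θ − e = -11.331203 − 11 = -22.331203
x = r cos θ + √(L² − h²) = -26.694641 + √(6889.0 − 498.6826) = -26.694641 + 79.939461 = 53.244820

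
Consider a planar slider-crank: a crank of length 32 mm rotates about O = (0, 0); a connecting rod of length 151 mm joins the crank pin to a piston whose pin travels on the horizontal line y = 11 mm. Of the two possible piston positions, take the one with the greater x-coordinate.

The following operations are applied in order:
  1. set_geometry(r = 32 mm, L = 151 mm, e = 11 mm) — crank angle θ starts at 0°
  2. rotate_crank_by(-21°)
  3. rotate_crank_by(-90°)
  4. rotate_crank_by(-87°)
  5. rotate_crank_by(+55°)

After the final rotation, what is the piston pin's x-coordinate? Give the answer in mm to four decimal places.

set_geometry: r = 32 mm, L = 151 mm, e = 11 mm; θ ← 0°
rotate_crank_by(-21°): θ ← 0° -21° = -21°
rotate_crank_by(-90°): θ ← -21° -90° = -111°
rotate_crank_by(-87°): θ ← -111° -87° = -198°
rotate_crank_by(+55°): θ ← -198° +55° = -143°
crank pin P = (r cos θ, r sin θ) = (-25.556336, -19.258081)
h = r sin θ − e = -19.258081 − 11 = -30.258081
x = r cos θ + √(L² − h²) = -25.556336 + √(22801.0 − 915.5515) = -25.556336 + 147.937313 = 122.380977

122.3810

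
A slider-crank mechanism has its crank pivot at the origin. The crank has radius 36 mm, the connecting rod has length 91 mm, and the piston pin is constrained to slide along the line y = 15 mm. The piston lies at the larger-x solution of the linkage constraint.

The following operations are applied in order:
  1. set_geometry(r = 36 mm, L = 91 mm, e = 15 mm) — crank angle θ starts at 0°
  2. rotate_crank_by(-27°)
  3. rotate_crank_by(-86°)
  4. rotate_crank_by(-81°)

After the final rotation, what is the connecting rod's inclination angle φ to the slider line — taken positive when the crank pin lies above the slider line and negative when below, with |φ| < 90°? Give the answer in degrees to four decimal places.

-3.9640

set_geometry: r = 36 mm, L = 91 mm, e = 15 mm; θ ← 0°
rotate_crank_by(-27°): θ ← 0° -27° = -27°
rotate_crank_by(-86°): θ ← -27° -86° = -113°
rotate_crank_by(-81°): θ ← -113° -81° = -194°
crank pin P = (r cos θ, r sin θ) = (-34.930646, 8.709188)
h = r sin θ − e = 8.709188 − 15 = -6.290812
sin φ = h / L = -6.290812 / 91 = -0.06912980
φ = arcsin(-0.06912980) = -3.964007°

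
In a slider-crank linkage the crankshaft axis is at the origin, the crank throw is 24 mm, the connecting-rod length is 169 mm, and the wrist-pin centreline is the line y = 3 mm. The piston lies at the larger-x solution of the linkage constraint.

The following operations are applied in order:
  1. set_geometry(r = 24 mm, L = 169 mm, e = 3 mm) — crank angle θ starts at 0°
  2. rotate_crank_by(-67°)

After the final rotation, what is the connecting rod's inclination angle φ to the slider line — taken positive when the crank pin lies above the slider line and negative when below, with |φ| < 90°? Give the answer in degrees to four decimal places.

-8.5385

set_geometry: r = 24 mm, L = 169 mm, e = 3 mm; θ ← 0°
rotate_crank_by(-67°): θ ← 0° -67° = -67°
crank pin P = (r cos θ, r sin θ) = (9.377547, -22.092116)
h = r sin θ − e = -22.092116 − 3 = -25.092116
sin φ = h / L = -25.092116 / 169 = -0.14847406
φ = arcsin(-0.14847406) = -8.538507°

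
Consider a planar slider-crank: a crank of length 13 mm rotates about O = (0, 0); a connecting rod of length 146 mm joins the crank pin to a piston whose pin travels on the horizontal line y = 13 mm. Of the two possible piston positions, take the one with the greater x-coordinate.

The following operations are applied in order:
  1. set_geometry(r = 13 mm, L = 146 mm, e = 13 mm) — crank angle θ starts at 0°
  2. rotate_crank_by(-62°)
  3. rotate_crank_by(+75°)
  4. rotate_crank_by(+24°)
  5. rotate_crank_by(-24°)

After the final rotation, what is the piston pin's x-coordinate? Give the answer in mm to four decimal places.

set_geometry: r = 13 mm, L = 146 mm, e = 13 mm; θ ← 0°
rotate_crank_by(-62°): θ ← 0° -62° = -62°
rotate_crank_by(+75°): θ ← -62° +75° = 13°
rotate_crank_by(+24°): θ ← 13° +24° = 37°
rotate_crank_by(-24°): θ ← 37° -24° = 13°
crank pin P = (r cos θ, r sin θ) = (12.666811, 2.924364)
h = r sin θ − e = 2.924364 − 13 = -10.075636
x = r cos θ + √(L² − h²) = 12.666811 + √(21316.0 − 101.5184) = 12.666811 + 145.651919 = 158.318730

158.3187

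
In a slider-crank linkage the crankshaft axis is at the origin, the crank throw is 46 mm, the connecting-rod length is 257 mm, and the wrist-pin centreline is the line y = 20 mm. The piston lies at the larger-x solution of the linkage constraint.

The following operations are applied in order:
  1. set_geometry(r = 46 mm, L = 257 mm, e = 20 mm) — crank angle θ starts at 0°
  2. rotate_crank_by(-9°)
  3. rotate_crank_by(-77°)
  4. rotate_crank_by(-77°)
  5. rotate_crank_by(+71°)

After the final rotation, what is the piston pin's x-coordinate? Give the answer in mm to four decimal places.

set_geometry: r = 46 mm, L = 257 mm, e = 20 mm; θ ← 0°
rotate_crank_by(-9°): θ ← 0° -9° = -9°
rotate_crank_by(-77°): θ ← -9° -77° = -86°
rotate_crank_by(-77°): θ ← -86° -77° = -163°
rotate_crank_by(+71°): θ ← -163° +71° = -92°
crank pin P = (r cos θ, r sin θ) = (-1.605377, -45.971978)
h = r sin θ − e = -45.971978 − 20 = -65.971978
x = r cos θ + √(L² − h²) = -1.605377 + √(66049.0 − 4352.3019) = -1.605377 + 248.388200 = 246.782824

246.7828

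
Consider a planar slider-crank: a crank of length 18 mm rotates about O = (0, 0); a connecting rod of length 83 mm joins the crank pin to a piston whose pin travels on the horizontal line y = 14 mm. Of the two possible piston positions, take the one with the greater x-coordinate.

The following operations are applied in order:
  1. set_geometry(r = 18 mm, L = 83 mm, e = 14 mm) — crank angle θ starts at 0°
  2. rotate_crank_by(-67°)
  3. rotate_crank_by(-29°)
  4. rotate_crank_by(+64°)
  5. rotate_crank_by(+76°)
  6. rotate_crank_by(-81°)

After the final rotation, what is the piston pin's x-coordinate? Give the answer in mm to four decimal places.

93.5735

set_geometry: r = 18 mm, L = 83 mm, e = 14 mm; θ ← 0°
rotate_crank_by(-67°): θ ← 0° -67° = -67°
rotate_crank_by(-29°): θ ← -67° -29° = -96°
rotate_crank_by(+64°): θ ← -96° +64° = -32°
rotate_crank_by(+76°): θ ← -32° +76° = 44°
rotate_crank_by(-81°): θ ← 44° -81° = -37°
crank pin P = (r cos θ, r sin θ) = (14.375439, -10.832670)
h = r sin θ − e = -10.832670 − 14 = -24.832670
x = r cos θ + √(L² − h²) = 14.375439 + √(6889.0 − 616.6615) = 14.375439 + 79.198096 = 93.573536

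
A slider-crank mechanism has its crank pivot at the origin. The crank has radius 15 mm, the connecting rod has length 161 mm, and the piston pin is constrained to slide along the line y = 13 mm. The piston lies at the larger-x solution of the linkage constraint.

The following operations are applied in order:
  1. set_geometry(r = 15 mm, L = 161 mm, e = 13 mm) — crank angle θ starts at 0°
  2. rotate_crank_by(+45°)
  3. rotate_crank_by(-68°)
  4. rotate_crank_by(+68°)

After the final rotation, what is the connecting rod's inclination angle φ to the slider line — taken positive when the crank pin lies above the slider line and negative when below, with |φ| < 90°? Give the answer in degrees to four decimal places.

-0.8518

set_geometry: r = 15 mm, L = 161 mm, e = 13 mm; θ ← 0°
rotate_crank_by(+45°): θ ← 0° +45° = 45°
rotate_crank_by(-68°): θ ← 45° -68° = -23°
rotate_crank_by(+68°): θ ← -23° +68° = 45°
crank pin P = (r cos θ, r sin θ) = (10.606602, 10.606602)
h = r sin θ − e = 10.606602 − 13 = -2.393398
sin φ = h / L = -2.393398 / 161 = -0.01486583
φ = arcsin(-0.01486583) = -0.851781°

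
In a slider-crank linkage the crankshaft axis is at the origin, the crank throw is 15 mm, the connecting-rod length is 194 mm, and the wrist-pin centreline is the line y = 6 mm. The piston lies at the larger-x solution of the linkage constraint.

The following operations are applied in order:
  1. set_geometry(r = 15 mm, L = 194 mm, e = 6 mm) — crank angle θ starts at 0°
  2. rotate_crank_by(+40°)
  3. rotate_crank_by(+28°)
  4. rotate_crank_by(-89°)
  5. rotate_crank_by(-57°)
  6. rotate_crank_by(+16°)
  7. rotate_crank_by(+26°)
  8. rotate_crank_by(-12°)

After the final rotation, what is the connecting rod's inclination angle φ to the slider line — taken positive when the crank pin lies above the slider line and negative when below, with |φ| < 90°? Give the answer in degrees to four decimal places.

set_geometry: r = 15 mm, L = 194 mm, e = 6 mm; θ ← 0°
rotate_crank_by(+40°): θ ← 0° +40° = 40°
rotate_crank_by(+28°): θ ← 40° +28° = 68°
rotate_crank_by(-89°): θ ← 68° -89° = -21°
rotate_crank_by(-57°): θ ← -21° -57° = -78°
rotate_crank_by(+16°): θ ← -78° +16° = -62°
rotate_crank_by(+26°): θ ← -62° +26° = -36°
rotate_crank_by(-12°): θ ← -36° -12° = -48°
crank pin P = (r cos θ, r sin θ) = (10.036959, -11.147172)
h = r sin θ − e = -11.147172 − 6 = -17.147172
sin φ = h / L = -17.147172 / 194 = -0.08838749
φ = arcsin(-0.08838749) = -5.070847°

-5.0708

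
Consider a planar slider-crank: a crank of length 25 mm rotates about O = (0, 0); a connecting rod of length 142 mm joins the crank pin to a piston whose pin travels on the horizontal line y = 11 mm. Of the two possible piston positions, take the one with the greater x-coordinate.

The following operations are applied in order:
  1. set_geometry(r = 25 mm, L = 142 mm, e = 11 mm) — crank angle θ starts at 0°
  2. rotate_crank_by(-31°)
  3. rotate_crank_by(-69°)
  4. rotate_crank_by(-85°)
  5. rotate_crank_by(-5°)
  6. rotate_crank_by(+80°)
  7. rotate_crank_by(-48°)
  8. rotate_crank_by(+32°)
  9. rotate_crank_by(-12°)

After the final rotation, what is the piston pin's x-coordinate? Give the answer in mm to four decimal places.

set_geometry: r = 25 mm, L = 142 mm, e = 11 mm; θ ← 0°
rotate_crank_by(-31°): θ ← 0° -31° = -31°
rotate_crank_by(-69°): θ ← -31° -69° = -100°
rotate_crank_by(-85°): θ ← -100° -85° = -185°
rotate_crank_by(-5°): θ ← -185° -5° = -190°
rotate_crank_by(+80°): θ ← -190° +80° = -110°
rotate_crank_by(-48°): θ ← -110° -48° = -158°
rotate_crank_by(+32°): θ ← -158° +32° = -126°
rotate_crank_by(-12°): θ ← -126° -12° = -138°
crank pin P = (r cos θ, r sin θ) = (-18.578621, -16.728265)
h = r sin θ − e = -16.728265 − 11 = -27.728265
x = r cos θ + √(L² − h²) = -18.578621 + √(20164.0 − 768.8567) = -18.578621 + 139.266447 = 120.687827

120.6878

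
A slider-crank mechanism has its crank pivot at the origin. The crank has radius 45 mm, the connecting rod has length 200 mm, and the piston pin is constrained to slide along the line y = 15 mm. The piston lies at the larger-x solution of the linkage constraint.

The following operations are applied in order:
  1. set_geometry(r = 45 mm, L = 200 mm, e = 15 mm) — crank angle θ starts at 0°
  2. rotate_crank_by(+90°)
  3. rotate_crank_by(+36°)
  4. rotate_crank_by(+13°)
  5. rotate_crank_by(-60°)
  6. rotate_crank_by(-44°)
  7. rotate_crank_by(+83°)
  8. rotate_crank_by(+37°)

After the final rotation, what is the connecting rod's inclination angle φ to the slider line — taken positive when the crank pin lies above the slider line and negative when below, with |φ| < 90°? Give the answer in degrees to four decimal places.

set_geometry: r = 45 mm, L = 200 mm, e = 15 mm; θ ← 0°
rotate_crank_by(+90°): θ ← 0° +90° = 90°
rotate_crank_by(+36°): θ ← 90° +36° = 126°
rotate_crank_by(+13°): θ ← 126° +13° = 139°
rotate_crank_by(-60°): θ ← 139° -60° = 79°
rotate_crank_by(-44°): θ ← 79° -44° = 35°
rotate_crank_by(+83°): θ ← 35° +83° = 118°
rotate_crank_by(+37°): θ ← 118° +37° = 155°
crank pin P = (r cos θ, r sin θ) = (-40.783850, 19.017822)
h = r sin θ − e = 19.017822 − 15 = 4.017822
sin φ = h / L = 4.017822 / 200 = 0.02008911
φ = arcsin(0.02008911) = 1.151099°

1.1511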